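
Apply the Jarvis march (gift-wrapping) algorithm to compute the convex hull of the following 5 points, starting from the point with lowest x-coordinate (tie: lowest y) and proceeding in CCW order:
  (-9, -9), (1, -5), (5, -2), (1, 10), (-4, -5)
Hull (CCW) = [(-9, -9), (1, -5), (5, -2), (1, 10)]

Jarvis march: at each step, from the current hull vertex p, select the next vertex q as the point such that every other point lies strictly to the left of (or on) the directed line p → q. (Equivalently: for every other point r, the cross product (q − p) × (r − p) ≥ 0.)
Starting point (lowest x, tie lowest y): (-9, -9). Wrap until returning to start. Resulting hull: (-9, -9), (1, -5), (5, -2), (1, 10).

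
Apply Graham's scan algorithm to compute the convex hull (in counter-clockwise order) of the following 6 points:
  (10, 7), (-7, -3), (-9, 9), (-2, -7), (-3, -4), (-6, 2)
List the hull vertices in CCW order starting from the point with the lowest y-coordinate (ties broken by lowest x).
Hull (CCW) = [(-2, -7), (10, 7), (-9, 9), (-7, -3)]

Graham scan procedure:
  1. Find the pivot p₀ = point with lowest y (tie → lowest x): (-2, -7).
  2. Sort the remaining points by polar angle around p₀.
  3. Walk through sorted points, maintaining a stack; pop the top while the last three entries make a non-left turn (cross product ≤ 0).
  4. Final stack is the convex hull in CCW order: (-2, -7), (10, 7), (-9, 9), (-7, -3).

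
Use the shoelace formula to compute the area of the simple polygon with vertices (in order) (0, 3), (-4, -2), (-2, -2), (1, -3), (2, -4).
Area = 16

Shoelace formula: Area = (1/2) |Σ_i (x_i · y_{i+1} − x_{i+1} · y_i)| (indices mod n). Compute each cross term:
  (0)(-2) − (-4)(3) = 12
  (-4)(-2) − (-2)(-2) = 4
  (-2)(-3) − (1)(-2) = 8
  (1)(-4) − (2)(-3) = 2
  (2)(3) − (0)(-4) = 6
Sum = 32, so (signed) Area = 32/2 = 16, |Area| = 16.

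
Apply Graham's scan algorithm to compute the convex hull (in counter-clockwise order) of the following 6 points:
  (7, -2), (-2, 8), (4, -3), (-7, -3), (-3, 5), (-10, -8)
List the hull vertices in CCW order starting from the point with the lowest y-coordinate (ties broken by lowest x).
Hull (CCW) = [(-10, -8), (7, -2), (-2, 8)]

Graham scan procedure:
  1. Find the pivot p₀ = point with lowest y (tie → lowest x): (-10, -8).
  2. Sort the remaining points by polar angle around p₀.
  3. Walk through sorted points, maintaining a stack; pop the top while the last three entries make a non-left turn (cross product ≤ 0).
  4. Final stack is the convex hull in CCW order: (-10, -8), (7, -2), (-2, 8).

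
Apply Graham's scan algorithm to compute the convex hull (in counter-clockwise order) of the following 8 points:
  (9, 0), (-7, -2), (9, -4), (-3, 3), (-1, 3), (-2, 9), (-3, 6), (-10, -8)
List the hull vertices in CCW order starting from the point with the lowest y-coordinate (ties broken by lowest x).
Hull (CCW) = [(-10, -8), (9, -4), (9, 0), (-2, 9)]

Graham scan procedure:
  1. Find the pivot p₀ = point with lowest y (tie → lowest x): (-10, -8).
  2. Sort the remaining points by polar angle around p₀.
  3. Walk through sorted points, maintaining a stack; pop the top while the last three entries make a non-left turn (cross product ≤ 0).
  4. Final stack is the convex hull in CCW order: (-10, -8), (9, -4), (9, 0), (-2, 9).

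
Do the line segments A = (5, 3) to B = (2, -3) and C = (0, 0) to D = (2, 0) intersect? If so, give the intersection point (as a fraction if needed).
No (intersection of containing lines falls outside at least one segment)

Parametrize and solve: t = 1/2, s = 7/4. At least one of these is outside [0, 1], so the segments do not intersect.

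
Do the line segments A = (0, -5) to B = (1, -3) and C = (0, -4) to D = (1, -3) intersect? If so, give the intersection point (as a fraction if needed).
Yes; intersection at (1, -3) (t = 1 on AB, s = 1 on CD)

Parametrize AB as A + t(B − A) = (0 + 1 t, -5 + 2 t) and CD as C + s(D − C) = (0 + 1 s, -4 + 1 s). Solve the linear system for (t, s). Determinant = 1 ≠ 0, so a unique intersection of the containing lines exists. Solution: t = 1, s = 1 — both in [0, 1], so the segments cross. Intersection point: (1, -3).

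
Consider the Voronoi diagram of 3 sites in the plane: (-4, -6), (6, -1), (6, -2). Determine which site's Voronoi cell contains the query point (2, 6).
Nearest site = (6, -1)

The Voronoi cell of site s contains exactly those query points closer to s than to any other site. Compute squared distances from q = (2, 6) to each site:
  (6 − 2)² + (-1 − 6)² = 65
  (6 − 2)² + (-2 − 6)² = 80
  (-4 − 2)² + (-6 − 6)² = 180
Minimum is attained by (6, -1), so q lies in its Voronoi cell.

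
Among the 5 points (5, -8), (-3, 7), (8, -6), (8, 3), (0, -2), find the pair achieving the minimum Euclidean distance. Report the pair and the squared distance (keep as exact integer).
Pair = ((5, -8), (8, -6)); squared distance = 13

Compute all C(5, 2) = 10 pairwise squared distances (x_i − x_j)² + (y_i − y_j)². The minimum is 13, attained by the pair ((5, -8), (8, -6)).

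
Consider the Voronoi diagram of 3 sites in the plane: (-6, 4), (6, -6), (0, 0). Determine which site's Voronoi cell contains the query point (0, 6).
Nearest site = (0, 0)

The Voronoi cell of site s contains exactly those query points closer to s than to any other site. Compute squared distances from q = (0, 6) to each site:
  (0 − 0)² + (0 − 6)² = 36
  (-6 − 0)² + (4 − 6)² = 40
  (6 − 0)² + (-6 − 6)² = 180
Minimum is attained by (0, 0), so q lies in its Voronoi cell.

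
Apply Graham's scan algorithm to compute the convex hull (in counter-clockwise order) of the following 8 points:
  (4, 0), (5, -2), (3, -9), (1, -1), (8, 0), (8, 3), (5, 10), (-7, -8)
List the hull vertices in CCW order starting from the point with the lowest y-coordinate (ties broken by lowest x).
Hull (CCW) = [(3, -9), (8, 0), (8, 3), (5, 10), (-7, -8)]

Graham scan procedure:
  1. Find the pivot p₀ = point with lowest y (tie → lowest x): (3, -9).
  2. Sort the remaining points by polar angle around p₀.
  3. Walk through sorted points, maintaining a stack; pop the top while the last three entries make a non-left turn (cross product ≤ 0).
  4. Final stack is the convex hull in CCW order: (3, -9), (8, 0), (8, 3), (5, 10), (-7, -8).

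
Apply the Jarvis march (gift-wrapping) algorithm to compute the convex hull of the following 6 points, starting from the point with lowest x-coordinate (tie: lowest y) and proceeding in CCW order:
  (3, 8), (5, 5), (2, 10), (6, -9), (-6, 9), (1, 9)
Hull (CCW) = [(-6, 9), (6, -9), (5, 5), (2, 10)]

Jarvis march: at each step, from the current hull vertex p, select the next vertex q as the point such that every other point lies strictly to the left of (or on) the directed line p → q. (Equivalently: for every other point r, the cross product (q − p) × (r − p) ≥ 0.)
Starting point (lowest x, tie lowest y): (-6, 9). Wrap until returning to start. Resulting hull: (-6, 9), (6, -9), (5, 5), (2, 10).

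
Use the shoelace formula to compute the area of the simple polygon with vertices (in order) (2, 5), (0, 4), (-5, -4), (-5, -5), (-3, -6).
Area = 45/2

Shoelace formula: Area = (1/2) |Σ_i (x_i · y_{i+1} − x_{i+1} · y_i)| (indices mod n). Compute each cross term:
  (2)(4) − (0)(5) = 8
  (0)(-4) − (-5)(4) = 20
  (-5)(-5) − (-5)(-4) = 5
  (-5)(-6) − (-3)(-5) = 15
  (-3)(5) − (2)(-6) = -3
Sum = 45, so (signed) Area = 45/2 = 45/2, |Area| = 45/2.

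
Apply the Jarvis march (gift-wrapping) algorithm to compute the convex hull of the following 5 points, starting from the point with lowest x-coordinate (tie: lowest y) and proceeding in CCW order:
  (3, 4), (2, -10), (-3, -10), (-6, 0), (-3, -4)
Hull (CCW) = [(-6, 0), (-3, -10), (2, -10), (3, 4)]

Jarvis march: at each step, from the current hull vertex p, select the next vertex q as the point such that every other point lies strictly to the left of (or on) the directed line p → q. (Equivalently: for every other point r, the cross product (q − p) × (r − p) ≥ 0.)
Starting point (lowest x, tie lowest y): (-6, 0). Wrap until returning to start. Resulting hull: (-6, 0), (-3, -10), (2, -10), (3, 4).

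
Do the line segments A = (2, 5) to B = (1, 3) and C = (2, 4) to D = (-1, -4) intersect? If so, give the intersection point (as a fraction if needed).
No (intersection of containing lines falls outside at least one segment)

Parametrize and solve: t = -3/2, s = -1/2. At least one of these is outside [0, 1], so the segments do not intersect.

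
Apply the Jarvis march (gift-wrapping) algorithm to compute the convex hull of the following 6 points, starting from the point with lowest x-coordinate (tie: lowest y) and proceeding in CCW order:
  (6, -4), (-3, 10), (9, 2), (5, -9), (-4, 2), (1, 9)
Hull (CCW) = [(-4, 2), (5, -9), (9, 2), (1, 9), (-3, 10)]

Jarvis march: at each step, from the current hull vertex p, select the next vertex q as the point such that every other point lies strictly to the left of (or on) the directed line p → q. (Equivalently: for every other point r, the cross product (q − p) × (r − p) ≥ 0.)
Starting point (lowest x, tie lowest y): (-4, 2). Wrap until returning to start. Resulting hull: (-4, 2), (5, -9), (9, 2), (1, 9), (-3, 10).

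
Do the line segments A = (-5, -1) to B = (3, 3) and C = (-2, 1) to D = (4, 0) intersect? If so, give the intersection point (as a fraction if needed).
Yes; intersection at (-5/4, 7/8) (t = 15/32 on AB, s = 1/8 on CD)

Parametrize AB as A + t(B − A) = (-5 + 8 t, -1 + 4 t) and CD as C + s(D − C) = (-2 + 6 s, 1 + -1 s). Solve the linear system for (t, s). Determinant = 32 ≠ 0, so a unique intersection of the containing lines exists. Solution: t = 15/32, s = 1/8 — both in [0, 1], so the segments cross. Intersection point: (-5/4, 7/8).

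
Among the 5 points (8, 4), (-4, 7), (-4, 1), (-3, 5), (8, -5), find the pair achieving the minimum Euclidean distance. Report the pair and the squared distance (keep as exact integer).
Pair = ((-4, 7), (-3, 5)); squared distance = 5

Compute all C(5, 2) = 10 pairwise squared distances (x_i − x_j)² + (y_i − y_j)². The minimum is 5, attained by the pair ((-4, 7), (-3, 5)).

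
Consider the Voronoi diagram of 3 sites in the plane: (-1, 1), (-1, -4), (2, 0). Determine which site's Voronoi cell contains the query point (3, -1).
Nearest site = (2, 0)

The Voronoi cell of site s contains exactly those query points closer to s than to any other site. Compute squared distances from q = (3, -1) to each site:
  (2 − 3)² + (0 − -1)² = 2
  (-1 − 3)² + (1 − -1)² = 20
  (-1 − 3)² + (-4 − -1)² = 25
Minimum is attained by (2, 0), so q lies in its Voronoi cell.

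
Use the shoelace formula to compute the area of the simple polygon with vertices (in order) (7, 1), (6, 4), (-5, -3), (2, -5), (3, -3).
Area = 44

Shoelace formula: Area = (1/2) |Σ_i (x_i · y_{i+1} − x_{i+1} · y_i)| (indices mod n). Compute each cross term:
  (7)(4) − (6)(1) = 22
  (6)(-3) − (-5)(4) = 2
  (-5)(-5) − (2)(-3) = 31
  (2)(-3) − (3)(-5) = 9
  (3)(1) − (7)(-3) = 24
Sum = 88, so (signed) Area = 88/2 = 44, |Area| = 44.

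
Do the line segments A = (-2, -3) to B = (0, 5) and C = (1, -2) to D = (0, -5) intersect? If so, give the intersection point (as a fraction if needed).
No (intersection of containing lines falls outside at least one segment)

Parametrize and solve: t = -4, s = 11. At least one of these is outside [0, 1], so the segments do not intersect.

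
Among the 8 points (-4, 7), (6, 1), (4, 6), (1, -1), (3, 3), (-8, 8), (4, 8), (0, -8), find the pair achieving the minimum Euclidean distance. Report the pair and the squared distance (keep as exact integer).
Pair = ((4, 6), (4, 8)); squared distance = 4

Compute all C(8, 2) = 28 pairwise squared distances (x_i − x_j)² + (y_i − y_j)². The minimum is 4, attained by the pair ((4, 6), (4, 8)).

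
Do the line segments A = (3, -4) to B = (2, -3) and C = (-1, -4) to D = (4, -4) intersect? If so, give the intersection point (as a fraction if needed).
Yes; intersection at (3, -4) (t = 0 on AB, s = 4/5 on CD)

Parametrize AB as A + t(B − A) = (3 + -1 t, -4 + 1 t) and CD as C + s(D − C) = (-1 + 5 s, -4 + 0 s). Solve the linear system for (t, s). Determinant = 5 ≠ 0, so a unique intersection of the containing lines exists. Solution: t = 0, s = 4/5 — both in [0, 1], so the segments cross. Intersection point: (3, -4).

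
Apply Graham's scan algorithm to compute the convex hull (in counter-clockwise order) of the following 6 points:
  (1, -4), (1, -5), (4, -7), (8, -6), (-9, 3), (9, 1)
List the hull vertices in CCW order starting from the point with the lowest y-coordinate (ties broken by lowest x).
Hull (CCW) = [(4, -7), (8, -6), (9, 1), (-9, 3), (1, -5)]

Graham scan procedure:
  1. Find the pivot p₀ = point with lowest y (tie → lowest x): (4, -7).
  2. Sort the remaining points by polar angle around p₀.
  3. Walk through sorted points, maintaining a stack; pop the top while the last three entries make a non-left turn (cross product ≤ 0).
  4. Final stack is the convex hull in CCW order: (4, -7), (8, -6), (9, 1), (-9, 3), (1, -5).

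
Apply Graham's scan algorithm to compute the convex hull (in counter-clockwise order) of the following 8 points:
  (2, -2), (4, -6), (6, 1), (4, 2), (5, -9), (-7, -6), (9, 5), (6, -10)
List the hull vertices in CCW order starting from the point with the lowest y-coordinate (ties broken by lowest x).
Hull (CCW) = [(6, -10), (9, 5), (4, 2), (-7, -6)]

Graham scan procedure:
  1. Find the pivot p₀ = point with lowest y (tie → lowest x): (6, -10).
  2. Sort the remaining points by polar angle around p₀.
  3. Walk through sorted points, maintaining a stack; pop the top while the last three entries make a non-left turn (cross product ≤ 0).
  4. Final stack is the convex hull in CCW order: (6, -10), (9, 5), (4, 2), (-7, -6).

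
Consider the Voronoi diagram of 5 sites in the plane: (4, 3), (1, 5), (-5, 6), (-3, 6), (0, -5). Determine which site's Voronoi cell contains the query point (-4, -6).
Nearest site = (0, -5)

The Voronoi cell of site s contains exactly those query points closer to s than to any other site. Compute squared distances from q = (-4, -6) to each site:
  (0 − -4)² + (-5 − -6)² = 17
  (-5 − -4)² + (6 − -6)² = 145
  (-3 − -4)² + (6 − -6)² = 145
  (4 − -4)² + (3 − -6)² = 145
  (1 − -4)² + (5 − -6)² = 146
Minimum is attained by (0, -5), so q lies in its Voronoi cell.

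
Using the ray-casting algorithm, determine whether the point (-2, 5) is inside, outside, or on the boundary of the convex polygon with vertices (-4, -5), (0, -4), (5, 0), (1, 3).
The point (-2, 5) lies strictly outside the polygon

Cast a horizontal ray to the right from the query point and count how many polygon edges it crosses (each edge strictly once or zero times, handled with the usual half-open convention). 
Parity of crossings → even ⇒ outside.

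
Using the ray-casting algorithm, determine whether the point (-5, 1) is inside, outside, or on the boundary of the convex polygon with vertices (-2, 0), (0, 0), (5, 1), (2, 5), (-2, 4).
The point (-5, 1) lies strictly outside the polygon

Cast a horizontal ray to the right from the query point and count how many polygon edges it crosses (each edge strictly once or zero times, handled with the usual half-open convention). 
Parity of crossings → even ⇒ outside.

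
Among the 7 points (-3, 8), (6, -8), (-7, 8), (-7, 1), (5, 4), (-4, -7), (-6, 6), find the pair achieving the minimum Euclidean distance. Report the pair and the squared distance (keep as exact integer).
Pair = ((-7, 8), (-6, 6)); squared distance = 5

Compute all C(7, 2) = 21 pairwise squared distances (x_i − x_j)² + (y_i − y_j)². The minimum is 5, attained by the pair ((-7, 8), (-6, 6)).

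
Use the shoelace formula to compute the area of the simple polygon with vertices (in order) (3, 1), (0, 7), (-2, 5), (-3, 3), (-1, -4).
Area = 35

Shoelace formula: Area = (1/2) |Σ_i (x_i · y_{i+1} − x_{i+1} · y_i)| (indices mod n). Compute each cross term:
  (3)(7) − (0)(1) = 21
  (0)(5) − (-2)(7) = 14
  (-2)(3) − (-3)(5) = 9
  (-3)(-4) − (-1)(3) = 15
  (-1)(1) − (3)(-4) = 11
Sum = 70, so (signed) Area = 70/2 = 35, |Area| = 35.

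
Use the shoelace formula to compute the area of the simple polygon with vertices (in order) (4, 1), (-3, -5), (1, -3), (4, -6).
Area = 31/2

Shoelace formula: Area = (1/2) |Σ_i (x_i · y_{i+1} − x_{i+1} · y_i)| (indices mod n). Compute each cross term:
  (4)(-5) − (-3)(1) = -17
  (-3)(-3) − (1)(-5) = 14
  (1)(-6) − (4)(-3) = 6
  (4)(1) − (4)(-6) = 28
Sum = 31, so (signed) Area = 31/2 = 31/2, |Area| = 31/2.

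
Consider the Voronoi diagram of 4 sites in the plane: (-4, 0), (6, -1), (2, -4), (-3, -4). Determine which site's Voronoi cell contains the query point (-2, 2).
Nearest site = (-4, 0)

The Voronoi cell of site s contains exactly those query points closer to s than to any other site. Compute squared distances from q = (-2, 2) to each site:
  (-4 − -2)² + (0 − 2)² = 8
  (-3 − -2)² + (-4 − 2)² = 37
  (2 − -2)² + (-4 − 2)² = 52
  (6 − -2)² + (-1 − 2)² = 73
Minimum is attained by (-4, 0), so q lies in its Voronoi cell.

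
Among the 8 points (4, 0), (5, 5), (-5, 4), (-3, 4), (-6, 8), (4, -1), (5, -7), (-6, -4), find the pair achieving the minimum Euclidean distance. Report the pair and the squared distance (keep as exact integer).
Pair = ((4, 0), (4, -1)); squared distance = 1

Compute all C(8, 2) = 28 pairwise squared distances (x_i − x_j)² + (y_i − y_j)². The minimum is 1, attained by the pair ((4, 0), (4, -1)).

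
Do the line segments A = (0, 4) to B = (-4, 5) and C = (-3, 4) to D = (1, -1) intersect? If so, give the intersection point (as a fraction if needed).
No (intersection of containing lines falls outside at least one segment)

Parametrize and solve: t = 15/16, s = -3/16. At least one of these is outside [0, 1], so the segments do not intersect.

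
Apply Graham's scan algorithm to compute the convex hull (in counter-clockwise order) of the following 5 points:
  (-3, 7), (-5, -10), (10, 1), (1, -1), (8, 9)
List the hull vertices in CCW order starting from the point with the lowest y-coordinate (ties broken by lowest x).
Hull (CCW) = [(-5, -10), (10, 1), (8, 9), (-3, 7)]

Graham scan procedure:
  1. Find the pivot p₀ = point with lowest y (tie → lowest x): (-5, -10).
  2. Sort the remaining points by polar angle around p₀.
  3. Walk through sorted points, maintaining a stack; pop the top while the last three entries make a non-left turn (cross product ≤ 0).
  4. Final stack is the convex hull in CCW order: (-5, -10), (10, 1), (8, 9), (-3, 7).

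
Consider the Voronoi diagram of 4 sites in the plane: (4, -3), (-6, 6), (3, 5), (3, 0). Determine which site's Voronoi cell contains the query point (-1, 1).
Nearest site = (3, 0)

The Voronoi cell of site s contains exactly those query points closer to s than to any other site. Compute squared distances from q = (-1, 1) to each site:
  (3 − -1)² + (0 − 1)² = 17
  (3 − -1)² + (5 − 1)² = 32
  (4 − -1)² + (-3 − 1)² = 41
  (-6 − -1)² + (6 − 1)² = 50
Minimum is attained by (3, 0), so q lies in its Voronoi cell.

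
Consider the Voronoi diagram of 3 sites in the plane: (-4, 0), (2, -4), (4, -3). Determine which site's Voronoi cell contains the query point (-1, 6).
Nearest site = (-4, 0)

The Voronoi cell of site s contains exactly those query points closer to s than to any other site. Compute squared distances from q = (-1, 6) to each site:
  (-4 − -1)² + (0 − 6)² = 45
  (4 − -1)² + (-3 − 6)² = 106
  (2 − -1)² + (-4 − 6)² = 109
Minimum is attained by (-4, 0), so q lies in its Voronoi cell.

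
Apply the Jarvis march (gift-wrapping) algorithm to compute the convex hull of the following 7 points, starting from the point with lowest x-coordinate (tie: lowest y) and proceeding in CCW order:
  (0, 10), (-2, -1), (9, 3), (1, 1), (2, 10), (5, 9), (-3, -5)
Hull (CCW) = [(-3, -5), (9, 3), (5, 9), (2, 10), (0, 10)]

Jarvis march: at each step, from the current hull vertex p, select the next vertex q as the point such that every other point lies strictly to the left of (or on) the directed line p → q. (Equivalently: for every other point r, the cross product (q − p) × (r − p) ≥ 0.)
Starting point (lowest x, tie lowest y): (-3, -5). Wrap until returning to start. Resulting hull: (-3, -5), (9, 3), (5, 9), (2, 10), (0, 10).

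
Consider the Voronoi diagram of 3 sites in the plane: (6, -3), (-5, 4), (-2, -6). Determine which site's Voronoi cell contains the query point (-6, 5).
Nearest site = (-5, 4)

The Voronoi cell of site s contains exactly those query points closer to s than to any other site. Compute squared distances from q = (-6, 5) to each site:
  (-5 − -6)² + (4 − 5)² = 2
  (-2 − -6)² + (-6 − 5)² = 137
  (6 − -6)² + (-3 − 5)² = 208
Minimum is attained by (-5, 4), so q lies in its Voronoi cell.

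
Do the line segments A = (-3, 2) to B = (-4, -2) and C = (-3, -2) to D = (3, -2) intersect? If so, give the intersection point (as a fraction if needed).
No (intersection of containing lines falls outside at least one segment)

Parametrize and solve: t = 1, s = -1/6. At least one of these is outside [0, 1], so the segments do not intersect.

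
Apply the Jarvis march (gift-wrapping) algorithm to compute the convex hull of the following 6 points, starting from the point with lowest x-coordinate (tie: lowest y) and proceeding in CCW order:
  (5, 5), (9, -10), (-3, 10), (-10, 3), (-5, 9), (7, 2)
Hull (CCW) = [(-10, 3), (9, -10), (7, 2), (5, 5), (-3, 10), (-5, 9)]

Jarvis march: at each step, from the current hull vertex p, select the next vertex q as the point such that every other point lies strictly to the left of (or on) the directed line p → q. (Equivalently: for every other point r, the cross product (q − p) × (r − p) ≥ 0.)
Starting point (lowest x, tie lowest y): (-10, 3). Wrap until returning to start. Resulting hull: (-10, 3), (9, -10), (7, 2), (5, 5), (-3, 10), (-5, 9).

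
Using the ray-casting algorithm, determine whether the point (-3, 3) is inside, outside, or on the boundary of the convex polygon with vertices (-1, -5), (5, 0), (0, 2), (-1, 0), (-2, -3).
The point (-3, 3) lies strictly outside the polygon

Cast a horizontal ray to the right from the query point and count how many polygon edges it crosses (each edge strictly once or zero times, handled with the usual half-open convention). 
Parity of crossings → even ⇒ outside.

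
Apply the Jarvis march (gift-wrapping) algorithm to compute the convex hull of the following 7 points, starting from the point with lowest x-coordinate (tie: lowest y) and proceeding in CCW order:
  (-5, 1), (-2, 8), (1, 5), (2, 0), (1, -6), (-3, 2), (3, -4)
Hull (CCW) = [(-5, 1), (1, -6), (3, -4), (1, 5), (-2, 8)]

Jarvis march: at each step, from the current hull vertex p, select the next vertex q as the point such that every other point lies strictly to the left of (or on) the directed line p → q. (Equivalently: for every other point r, the cross product (q − p) × (r − p) ≥ 0.)
Starting point (lowest x, tie lowest y): (-5, 1). Wrap until returning to start. Resulting hull: (-5, 1), (1, -6), (3, -4), (1, 5), (-2, 8).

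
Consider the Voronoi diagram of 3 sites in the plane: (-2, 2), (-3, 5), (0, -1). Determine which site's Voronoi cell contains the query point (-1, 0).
Nearest site = (0, -1)

The Voronoi cell of site s contains exactly those query points closer to s than to any other site. Compute squared distances from q = (-1, 0) to each site:
  (0 − -1)² + (-1 − 0)² = 2
  (-2 − -1)² + (2 − 0)² = 5
  (-3 − -1)² + (5 − 0)² = 29
Minimum is attained by (0, -1), so q lies in its Voronoi cell.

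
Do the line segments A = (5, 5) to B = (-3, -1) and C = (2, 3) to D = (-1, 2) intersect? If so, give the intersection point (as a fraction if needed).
No (intersection of containing lines falls outside at least one segment)

Parametrize and solve: t = 3/10, s = -1/5. At least one of these is outside [0, 1], so the segments do not intersect.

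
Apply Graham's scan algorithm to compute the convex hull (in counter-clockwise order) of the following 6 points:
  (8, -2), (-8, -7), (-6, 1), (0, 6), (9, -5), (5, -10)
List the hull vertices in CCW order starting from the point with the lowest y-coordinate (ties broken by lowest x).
Hull (CCW) = [(5, -10), (9, -5), (8, -2), (0, 6), (-6, 1), (-8, -7)]

Graham scan procedure:
  1. Find the pivot p₀ = point with lowest y (tie → lowest x): (5, -10).
  2. Sort the remaining points by polar angle around p₀.
  3. Walk through sorted points, maintaining a stack; pop the top while the last three entries make a non-left turn (cross product ≤ 0).
  4. Final stack is the convex hull in CCW order: (5, -10), (9, -5), (8, -2), (0, 6), (-6, 1), (-8, -7).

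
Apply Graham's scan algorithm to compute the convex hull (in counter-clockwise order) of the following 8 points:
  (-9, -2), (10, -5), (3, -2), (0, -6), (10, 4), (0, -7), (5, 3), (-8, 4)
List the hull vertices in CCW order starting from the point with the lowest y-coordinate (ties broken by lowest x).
Hull (CCW) = [(0, -7), (10, -5), (10, 4), (-8, 4), (-9, -2)]

Graham scan procedure:
  1. Find the pivot p₀ = point with lowest y (tie → lowest x): (0, -7).
  2. Sort the remaining points by polar angle around p₀.
  3. Walk through sorted points, maintaining a stack; pop the top while the last three entries make a non-left turn (cross product ≤ 0).
  4. Final stack is the convex hull in CCW order: (0, -7), (10, -5), (10, 4), (-8, 4), (-9, -2).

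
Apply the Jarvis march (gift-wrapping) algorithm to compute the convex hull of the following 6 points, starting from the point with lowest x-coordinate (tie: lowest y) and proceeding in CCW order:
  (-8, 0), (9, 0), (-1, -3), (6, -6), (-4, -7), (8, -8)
Hull (CCW) = [(-8, 0), (-4, -7), (8, -8), (9, 0)]

Jarvis march: at each step, from the current hull vertex p, select the next vertex q as the point such that every other point lies strictly to the left of (or on) the directed line p → q. (Equivalently: for every other point r, the cross product (q − p) × (r − p) ≥ 0.)
Starting point (lowest x, tie lowest y): (-8, 0). Wrap until returning to start. Resulting hull: (-8, 0), (-4, -7), (8, -8), (9, 0).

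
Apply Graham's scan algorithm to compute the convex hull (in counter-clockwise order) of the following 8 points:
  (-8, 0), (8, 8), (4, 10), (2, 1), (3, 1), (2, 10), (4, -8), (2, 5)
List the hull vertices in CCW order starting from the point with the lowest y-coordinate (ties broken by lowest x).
Hull (CCW) = [(4, -8), (8, 8), (4, 10), (2, 10), (-8, 0)]

Graham scan procedure:
  1. Find the pivot p₀ = point with lowest y (tie → lowest x): (4, -8).
  2. Sort the remaining points by polar angle around p₀.
  3. Walk through sorted points, maintaining a stack; pop the top while the last three entries make a non-left turn (cross product ≤ 0).
  4. Final stack is the convex hull in CCW order: (4, -8), (8, 8), (4, 10), (2, 10), (-8, 0).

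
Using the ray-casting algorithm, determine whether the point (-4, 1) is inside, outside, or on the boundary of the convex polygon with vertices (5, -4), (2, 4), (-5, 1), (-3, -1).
The point (-4, 1) lies strictly inside the polygon

Cast a horizontal ray to the right from the query point and count how many polygon edges it crosses (each edge strictly once or zero times, handled with the usual half-open convention). 
Parity of crossings → odd ⇒ inside.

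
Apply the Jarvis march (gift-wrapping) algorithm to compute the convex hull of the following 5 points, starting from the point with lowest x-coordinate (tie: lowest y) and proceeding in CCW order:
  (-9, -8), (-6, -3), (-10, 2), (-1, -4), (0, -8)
Hull (CCW) = [(-10, 2), (-9, -8), (0, -8), (-1, -4)]

Jarvis march: at each step, from the current hull vertex p, select the next vertex q as the point such that every other point lies strictly to the left of (or on) the directed line p → q. (Equivalently: for every other point r, the cross product (q − p) × (r − p) ≥ 0.)
Starting point (lowest x, tie lowest y): (-10, 2). Wrap until returning to start. Resulting hull: (-10, 2), (-9, -8), (0, -8), (-1, -4).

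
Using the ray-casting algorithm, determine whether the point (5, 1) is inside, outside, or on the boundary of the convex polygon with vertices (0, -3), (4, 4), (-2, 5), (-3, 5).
The point (5, 1) lies strictly outside the polygon

Cast a horizontal ray to the right from the query point and count how many polygon edges it crosses (each edge strictly once or zero times, handled with the usual half-open convention). 
Parity of crossings → even ⇒ outside.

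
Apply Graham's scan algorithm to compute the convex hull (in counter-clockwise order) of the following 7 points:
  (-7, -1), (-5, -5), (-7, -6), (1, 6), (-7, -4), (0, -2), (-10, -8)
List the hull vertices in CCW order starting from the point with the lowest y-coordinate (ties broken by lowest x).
Hull (CCW) = [(-10, -8), (0, -2), (1, 6), (-7, -1)]

Graham scan procedure:
  1. Find the pivot p₀ = point with lowest y (tie → lowest x): (-10, -8).
  2. Sort the remaining points by polar angle around p₀.
  3. Walk through sorted points, maintaining a stack; pop the top while the last three entries make a non-left turn (cross product ≤ 0).
  4. Final stack is the convex hull in CCW order: (-10, -8), (0, -2), (1, 6), (-7, -1).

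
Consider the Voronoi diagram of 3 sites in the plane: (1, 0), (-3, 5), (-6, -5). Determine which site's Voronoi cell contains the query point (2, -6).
Nearest site = (1, 0)

The Voronoi cell of site s contains exactly those query points closer to s than to any other site. Compute squared distances from q = (2, -6) to each site:
  (1 − 2)² + (0 − -6)² = 37
  (-6 − 2)² + (-5 − -6)² = 65
  (-3 − 2)² + (5 − -6)² = 146
Minimum is attained by (1, 0), so q lies in its Voronoi cell.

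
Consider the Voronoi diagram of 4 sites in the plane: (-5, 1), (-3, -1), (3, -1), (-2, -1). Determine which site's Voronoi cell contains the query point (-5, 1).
Nearest site = (-5, 1)

The Voronoi cell of site s contains exactly those query points closer to s than to any other site. Compute squared distances from q = (-5, 1) to each site:
  (-5 − -5)² + (1 − 1)² = 0
  (-3 − -5)² + (-1 − 1)² = 8
  (-2 − -5)² + (-1 − 1)² = 13
  (3 − -5)² + (-1 − 1)² = 68
Minimum is attained by (-5, 1), so q lies in its Voronoi cell.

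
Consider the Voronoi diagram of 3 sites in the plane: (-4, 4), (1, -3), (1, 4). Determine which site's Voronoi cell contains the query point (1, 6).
Nearest site = (1, 4)

The Voronoi cell of site s contains exactly those query points closer to s than to any other site. Compute squared distances from q = (1, 6) to each site:
  (1 − 1)² + (4 − 6)² = 4
  (-4 − 1)² + (4 − 6)² = 29
  (1 − 1)² + (-3 − 6)² = 81
Minimum is attained by (1, 4), so q lies in its Voronoi cell.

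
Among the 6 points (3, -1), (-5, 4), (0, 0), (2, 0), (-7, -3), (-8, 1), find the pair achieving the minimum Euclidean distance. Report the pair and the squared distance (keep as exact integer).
Pair = ((3, -1), (2, 0)); squared distance = 2

Compute all C(6, 2) = 15 pairwise squared distances (x_i − x_j)² + (y_i − y_j)². The minimum is 2, attained by the pair ((3, -1), (2, 0)).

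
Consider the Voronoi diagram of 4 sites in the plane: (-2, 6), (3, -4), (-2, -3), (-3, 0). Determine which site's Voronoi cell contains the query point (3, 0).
Nearest site = (3, -4)

The Voronoi cell of site s contains exactly those query points closer to s than to any other site. Compute squared distances from q = (3, 0) to each site:
  (3 − 3)² + (-4 − 0)² = 16
  (-2 − 3)² + (-3 − 0)² = 34
  (-3 − 3)² + (0 − 0)² = 36
  (-2 − 3)² + (6 − 0)² = 61
Minimum is attained by (3, -4), so q lies in its Voronoi cell.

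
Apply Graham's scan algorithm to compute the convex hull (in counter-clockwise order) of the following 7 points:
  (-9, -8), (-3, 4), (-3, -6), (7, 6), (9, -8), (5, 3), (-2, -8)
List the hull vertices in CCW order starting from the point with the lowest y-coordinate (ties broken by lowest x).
Hull (CCW) = [(-9, -8), (9, -8), (7, 6), (-3, 4)]

Graham scan procedure:
  1. Find the pivot p₀ = point with lowest y (tie → lowest x): (-9, -8).
  2. Sort the remaining points by polar angle around p₀.
  3. Walk through sorted points, maintaining a stack; pop the top while the last three entries make a non-left turn (cross product ≤ 0).
  4. Final stack is the convex hull in CCW order: (-9, -8), (9, -8), (7, 6), (-3, 4).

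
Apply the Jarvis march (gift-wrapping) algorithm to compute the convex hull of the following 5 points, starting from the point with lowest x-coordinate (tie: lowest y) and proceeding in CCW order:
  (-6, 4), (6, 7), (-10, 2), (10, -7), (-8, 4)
Hull (CCW) = [(-10, 2), (10, -7), (6, 7), (-8, 4)]

Jarvis march: at each step, from the current hull vertex p, select the next vertex q as the point such that every other point lies strictly to the left of (or on) the directed line p → q. (Equivalently: for every other point r, the cross product (q − p) × (r − p) ≥ 0.)
Starting point (lowest x, tie lowest y): (-10, 2). Wrap until returning to start. Resulting hull: (-10, 2), (10, -7), (6, 7), (-8, 4).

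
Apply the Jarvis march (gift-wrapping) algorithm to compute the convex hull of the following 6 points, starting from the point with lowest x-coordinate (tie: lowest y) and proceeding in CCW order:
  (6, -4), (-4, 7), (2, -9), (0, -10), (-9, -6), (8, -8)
Hull (CCW) = [(-9, -6), (0, -10), (8, -8), (6, -4), (-4, 7)]

Jarvis march: at each step, from the current hull vertex p, select the next vertex q as the point such that every other point lies strictly to the left of (or on) the directed line p → q. (Equivalently: for every other point r, the cross product (q − p) × (r − p) ≥ 0.)
Starting point (lowest x, tie lowest y): (-9, -6). Wrap until returning to start. Resulting hull: (-9, -6), (0, -10), (8, -8), (6, -4), (-4, 7).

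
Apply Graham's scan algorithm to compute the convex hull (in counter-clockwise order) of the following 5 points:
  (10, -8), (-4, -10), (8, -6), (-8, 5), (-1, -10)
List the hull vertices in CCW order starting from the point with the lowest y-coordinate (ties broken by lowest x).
Hull (CCW) = [(-4, -10), (-1, -10), (10, -8), (8, -6), (-8, 5)]

Graham scan procedure:
  1. Find the pivot p₀ = point with lowest y (tie → lowest x): (-4, -10).
  2. Sort the remaining points by polar angle around p₀.
  3. Walk through sorted points, maintaining a stack; pop the top while the last three entries make a non-left turn (cross product ≤ 0).
  4. Final stack is the convex hull in CCW order: (-4, -10), (-1, -10), (10, -8), (8, -6), (-8, 5).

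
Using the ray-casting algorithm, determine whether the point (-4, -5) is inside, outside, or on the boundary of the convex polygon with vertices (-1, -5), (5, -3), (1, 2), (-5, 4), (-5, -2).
The point (-4, -5) lies strictly outside the polygon

Cast a horizontal ray to the right from the query point and count how many polygon edges it crosses (each edge strictly once or zero times, handled with the usual half-open convention). 
Parity of crossings → even ⇒ outside.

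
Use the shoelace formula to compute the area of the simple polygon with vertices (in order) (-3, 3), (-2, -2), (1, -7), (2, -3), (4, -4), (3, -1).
Area = 57/2

Shoelace formula: Area = (1/2) |Σ_i (x_i · y_{i+1} − x_{i+1} · y_i)| (indices mod n). Compute each cross term:
  (-3)(-2) − (-2)(3) = 12
  (-2)(-7) − (1)(-2) = 16
  (1)(-3) − (2)(-7) = 11
  (2)(-4) − (4)(-3) = 4
  (4)(-1) − (3)(-4) = 8
  (3)(3) − (-3)(-1) = 6
Sum = 57, so (signed) Area = 57/2 = 57/2, |Area| = 57/2.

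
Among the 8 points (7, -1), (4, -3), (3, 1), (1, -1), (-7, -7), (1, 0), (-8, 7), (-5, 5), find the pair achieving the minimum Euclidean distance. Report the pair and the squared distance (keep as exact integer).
Pair = ((1, -1), (1, 0)); squared distance = 1

Compute all C(8, 2) = 28 pairwise squared distances (x_i − x_j)² + (y_i − y_j)². The minimum is 1, attained by the pair ((1, -1), (1, 0)).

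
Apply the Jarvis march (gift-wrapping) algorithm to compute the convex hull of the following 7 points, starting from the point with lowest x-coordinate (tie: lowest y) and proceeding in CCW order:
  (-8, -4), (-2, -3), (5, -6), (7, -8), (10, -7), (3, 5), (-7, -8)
Hull (CCW) = [(-8, -4), (-7, -8), (7, -8), (10, -7), (3, 5)]

Jarvis march: at each step, from the current hull vertex p, select the next vertex q as the point such that every other point lies strictly to the left of (or on) the directed line p → q. (Equivalently: for every other point r, the cross product (q − p) × (r − p) ≥ 0.)
Starting point (lowest x, tie lowest y): (-8, -4). Wrap until returning to start. Resulting hull: (-8, -4), (-7, -8), (7, -8), (10, -7), (3, 5).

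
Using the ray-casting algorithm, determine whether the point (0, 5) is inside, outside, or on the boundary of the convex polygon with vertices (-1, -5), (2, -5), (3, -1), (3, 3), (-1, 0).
The point (0, 5) lies strictly outside the polygon

Cast a horizontal ray to the right from the query point and count how many polygon edges it crosses (each edge strictly once or zero times, handled with the usual half-open convention). 
Parity of crossings → even ⇒ outside.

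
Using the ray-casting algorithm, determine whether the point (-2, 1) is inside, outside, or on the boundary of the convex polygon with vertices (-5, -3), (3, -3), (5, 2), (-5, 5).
The point (-2, 1) lies strictly inside the polygon

Cast a horizontal ray to the right from the query point and count how many polygon edges it crosses (each edge strictly once or zero times, handled with the usual half-open convention). 
Parity of crossings → odd ⇒ inside.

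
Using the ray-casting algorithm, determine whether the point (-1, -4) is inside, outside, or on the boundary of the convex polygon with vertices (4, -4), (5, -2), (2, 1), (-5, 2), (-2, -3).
The point (-1, -4) lies strictly outside the polygon

Cast a horizontal ray to the right from the query point and count how many polygon edges it crosses (each edge strictly once or zero times, handled with the usual half-open convention). 
Parity of crossings → even ⇒ outside.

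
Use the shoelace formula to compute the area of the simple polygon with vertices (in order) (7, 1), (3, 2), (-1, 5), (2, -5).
Area = 30

Shoelace formula: Area = (1/2) |Σ_i (x_i · y_{i+1} − x_{i+1} · y_i)| (indices mod n). Compute each cross term:
  (7)(2) − (3)(1) = 11
  (3)(5) − (-1)(2) = 17
  (-1)(-5) − (2)(5) = -5
  (2)(1) − (7)(-5) = 37
Sum = 60, so (signed) Area = 60/2 = 30, |Area| = 30.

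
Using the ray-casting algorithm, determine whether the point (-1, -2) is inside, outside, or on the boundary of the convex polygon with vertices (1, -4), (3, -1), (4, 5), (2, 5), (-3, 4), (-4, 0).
The point (-1, -2) lies strictly inside the polygon

Cast a horizontal ray to the right from the query point and count how many polygon edges it crosses (each edge strictly once or zero times, handled with the usual half-open convention). 
Parity of crossings → odd ⇒ inside.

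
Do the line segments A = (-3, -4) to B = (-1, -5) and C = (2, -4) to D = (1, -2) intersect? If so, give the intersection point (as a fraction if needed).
No (intersection of containing lines falls outside at least one segment)

Parametrize and solve: t = 10/3, s = -5/3. At least one of these is outside [0, 1], so the segments do not intersect.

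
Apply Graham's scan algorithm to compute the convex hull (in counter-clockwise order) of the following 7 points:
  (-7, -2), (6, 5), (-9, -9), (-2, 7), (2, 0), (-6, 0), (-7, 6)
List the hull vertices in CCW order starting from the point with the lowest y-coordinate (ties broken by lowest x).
Hull (CCW) = [(-9, -9), (2, 0), (6, 5), (-2, 7), (-7, 6)]

Graham scan procedure:
  1. Find the pivot p₀ = point with lowest y (tie → lowest x): (-9, -9).
  2. Sort the remaining points by polar angle around p₀.
  3. Walk through sorted points, maintaining a stack; pop the top while the last three entries make a non-left turn (cross product ≤ 0).
  4. Final stack is the convex hull in CCW order: (-9, -9), (2, 0), (6, 5), (-2, 7), (-7, 6).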